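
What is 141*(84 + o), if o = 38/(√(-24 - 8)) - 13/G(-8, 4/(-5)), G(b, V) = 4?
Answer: 45543/4 - 2679*I*√2/4 ≈ 11386.0 - 947.17*I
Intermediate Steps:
o = -13/4 - 19*I*√2/4 (o = 38/(√(-24 - 8)) - 13/4 = 38/(√(-32)) - 13*¼ = 38/((4*I*√2)) - 13/4 = 38*(-I*√2/8) - 13/4 = -19*I*√2/4 - 13/4 = -13/4 - 19*I*√2/4 ≈ -3.25 - 6.7175*I)
141*(84 + o) = 141*(84 + (-13/4 - 19*I*√2/4)) = 141*(323/4 - 19*I*√2/4) = 45543/4 - 2679*I*√2/4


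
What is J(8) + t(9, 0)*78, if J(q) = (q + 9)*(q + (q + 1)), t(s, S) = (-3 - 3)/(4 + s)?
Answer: 253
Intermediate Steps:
t(s, S) = -6/(4 + s)
J(q) = (1 + 2*q)*(9 + q) (J(q) = (9 + q)*(q + (1 + q)) = (9 + q)*(1 + 2*q) = (1 + 2*q)*(9 + q))
J(8) + t(9, 0)*78 = (9 + 2*8² + 19*8) - 6/(4 + 9)*78 = (9 + 2*64 + 152) - 6/13*78 = (9 + 128 + 152) - 6*1/13*78 = 289 - 6/13*78 = 289 - 36 = 253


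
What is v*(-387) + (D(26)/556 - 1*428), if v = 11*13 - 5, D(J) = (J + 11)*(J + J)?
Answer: -7482445/139 ≈ -53831.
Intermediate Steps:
D(J) = 2*J*(11 + J) (D(J) = (11 + J)*(2*J) = 2*J*(11 + J))
v = 138 (v = 143 - 5 = 138)
v*(-387) + (D(26)/556 - 1*428) = 138*(-387) + ((2*26*(11 + 26))/556 - 1*428) = -53406 + ((2*26*37)*(1/556) - 428) = -53406 + (1924*(1/556) - 428) = -53406 + (481/139 - 428) = -53406 - 59011/139 = -7482445/139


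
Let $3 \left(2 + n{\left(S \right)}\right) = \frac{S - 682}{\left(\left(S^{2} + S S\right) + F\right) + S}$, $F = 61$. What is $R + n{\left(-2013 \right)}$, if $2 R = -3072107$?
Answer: $- \frac{18668571868982}{12153579} \approx -1.5361 \cdot 10^{6}$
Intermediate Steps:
$R = - \frac{3072107}{2}$ ($R = \frac{1}{2} \left(-3072107\right) = - \frac{3072107}{2} \approx -1.5361 \cdot 10^{6}$)
$n{\left(S \right)} = -2 + \frac{-682 + S}{3 \left(61 + S + 2 S^{2}\right)}$ ($n{\left(S \right)} = -2 + \frac{\left(S - 682\right) \frac{1}{\left(\left(S^{2} + S S\right) + 61\right) + S}}{3} = -2 + \frac{\left(-682 + S\right) \frac{1}{\left(\left(S^{2} + S^{2}\right) + 61\right) + S}}{3} = -2 + \frac{\left(-682 + S\right) \frac{1}{\left(2 S^{2} + 61\right) + S}}{3} = -2 + \frac{\left(-682 + S\right) \frac{1}{\left(61 + 2 S^{2}\right) + S}}{3} = -2 + \frac{\left(-682 + S\right) \frac{1}{61 + S + 2 S^{2}}}{3} = -2 + \frac{\frac{1}{61 + S + 2 S^{2}} \left(-682 + S\right)}{3} = -2 + \frac{-682 + S}{3 \left(61 + S + 2 S^{2}\right)}$)
$R + n{\left(-2013 \right)} = - \frac{3072107}{2} + \frac{-1048 - 12 \left(-2013\right)^{2} - -10065}{3 \left(61 - 2013 + 2 \left(-2013\right)^{2}\right)} = - \frac{3072107}{2} + \frac{-1048 - 48626028 + 10065}{3 \left(61 - 2013 + 2 \cdot 4052169\right)} = - \frac{3072107}{2} + \frac{-1048 - 48626028 + 10065}{3 \left(61 - 2013 + 8104338\right)} = - \frac{3072107}{2} + \frac{1}{3} \cdot \frac{1}{8102386} \left(-48617011\right) = - \frac{3072107}{2} - \frac{48617011}{24307158} = - \frac{18668571868982}{12153579}$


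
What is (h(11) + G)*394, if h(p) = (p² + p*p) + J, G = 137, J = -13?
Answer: 144204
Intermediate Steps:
h(p) = -13 + 2*p² (h(p) = (p² + p*p) - 13 = (p² + p²) - 13 = 2*p² - 13 = -13 + 2*p²)
(h(11) + G)*394 = ((-13 + 2*11²) + 137)*394 = ((-13 + 2*121) + 137)*394 = ((-13 + 242) + 137)*394 = (229 + 137)*394 = 366*394 = 144204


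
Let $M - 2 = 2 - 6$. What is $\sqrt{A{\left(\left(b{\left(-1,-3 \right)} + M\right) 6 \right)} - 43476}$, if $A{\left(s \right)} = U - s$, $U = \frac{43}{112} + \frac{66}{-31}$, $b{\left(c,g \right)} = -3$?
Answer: $\frac{i \sqrt{32734573907}}{868} \approx 208.44 i$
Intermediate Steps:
$M = -2$ ($M = 2 + \left(2 - 6\right) = 2 - 4 = -2$)
$U = - \frac{6059}{3472}$ ($U = 43 \cdot \frac{1}{112} + 66 \left(- \frac{1}{31}\right) = \frac{43}{112} - \frac{66}{31} = - \frac{6059}{3472} \approx -1.7451$)
$A{\left(s \right)} = - \frac{6059}{3472} - s$
$\sqrt{A{\left(\left(b{\left(-1,-3 \right)} + M\right) 6 \right)} - 43476} = \sqrt{\left(- \frac{6059}{3472} - \left(-3 - 2\right) 6\right) - 43476} = \sqrt{\left(- \frac{6059}{3472} - \left(-5\right) 6\right) - 43476} = \sqrt{\left(- \frac{6059}{3472} - -30\right) - 43476} = \sqrt{\left(- \frac{6059}{3472} + 30\right) - 43476} = \sqrt{\frac{98101}{3472} - 43476} = \sqrt{- \frac{150850571}{3472}} = \frac{i \sqrt{32734573907}}{868}$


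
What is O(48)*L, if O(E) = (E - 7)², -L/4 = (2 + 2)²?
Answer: -107584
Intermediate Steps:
L = -64 (L = -4*(2 + 2)² = -4*4² = -4*16 = -64)
O(E) = (-7 + E)²
O(48)*L = (-7 + 48)²*(-64) = 41²*(-64) = 1681*(-64) = -107584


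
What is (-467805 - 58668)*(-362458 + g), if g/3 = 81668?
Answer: 61836359742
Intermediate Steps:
g = 245004 (g = 3*81668 = 245004)
(-467805 - 58668)*(-362458 + g) = (-467805 - 58668)*(-362458 + 245004) = -526473*(-117454) = 61836359742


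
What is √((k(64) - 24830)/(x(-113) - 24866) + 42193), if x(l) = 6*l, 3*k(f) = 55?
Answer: √61945638337938/38316 ≈ 205.41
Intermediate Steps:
k(f) = 55/3 (k(f) = (⅓)*55 = 55/3)
√((k(64) - 24830)/(x(-113) - 24866) + 42193) = √((55/3 - 24830)/(6*(-113) - 24866) + 42193) = √(-74435/(3*(-678 - 24866)) + 42193) = √(-74435/3/(-25544) + 42193) = √(-74435/3*(-1/25544) + 42193) = √(74435/76632 + 42193) = √(3233408411/76632) = √61945638337938/38316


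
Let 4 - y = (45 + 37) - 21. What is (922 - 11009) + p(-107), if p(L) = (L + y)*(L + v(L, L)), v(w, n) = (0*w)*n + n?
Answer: 25009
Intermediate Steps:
v(w, n) = n (v(w, n) = 0*n + n = 0 + n = n)
y = -57 (y = 4 - ((45 + 37) - 21) = 4 - (82 - 21) = 4 - 1*61 = 4 - 61 = -57)
p(L) = 2*L*(-57 + L) (p(L) = (L - 57)*(L + L) = (-57 + L)*(2*L) = 2*L*(-57 + L))
(922 - 11009) + p(-107) = (922 - 11009) + 2*(-107)*(-57 - 107) = -10087 + 2*(-107)*(-164) = -10087 + 35096 = 25009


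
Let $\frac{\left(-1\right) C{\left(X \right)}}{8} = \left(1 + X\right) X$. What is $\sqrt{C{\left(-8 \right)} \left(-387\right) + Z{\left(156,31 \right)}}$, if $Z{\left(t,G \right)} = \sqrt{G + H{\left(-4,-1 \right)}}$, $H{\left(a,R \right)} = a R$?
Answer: $\sqrt{173376 + \sqrt{35}} \approx 416.39$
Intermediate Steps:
$C{\left(X \right)} = - 8 X \left(1 + X\right)$ ($C{\left(X \right)} = - 8 \left(1 + X\right) X = - 8 X \left(1 + X\right)$)
$H{\left(a,R \right)} = R a$
$Z{\left(t,G \right)} = \sqrt{4 + G}$ ($Z{\left(t,G \right)} = \sqrt{G - -4} = \sqrt{G + 4} = \sqrt{4 + G}$)
$\sqrt{C{\left(-8 \right)} \left(-387\right) + Z{\left(156,31 \right)}} = \sqrt{\left(-8\right) \left(-8\right) \left(1 - 8\right) \left(-387\right) + \sqrt{4 + 31}} = \sqrt{\left(-8\right) \left(-8\right) \left(-7\right) \left(-387\right) + \sqrt{35}} = \sqrt{\left(-448\right) \left(-387\right) + \sqrt{35}} = \sqrt{173376 + \sqrt{35}}$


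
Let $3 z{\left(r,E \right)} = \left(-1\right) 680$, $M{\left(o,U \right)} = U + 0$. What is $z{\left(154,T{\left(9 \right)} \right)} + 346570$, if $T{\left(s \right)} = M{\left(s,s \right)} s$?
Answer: $\frac{1039030}{3} \approx 3.4634 \cdot 10^{5}$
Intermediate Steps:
$M{\left(o,U \right)} = U$
$T{\left(s \right)} = s^{2}$ ($T{\left(s \right)} = s s = s^{2}$)
$z{\left(r,E \right)} = - \frac{680}{3}$ ($z{\left(r,E \right)} = \frac{\left(-1\right) 680}{3} = \frac{1}{3} \left(-680\right) = - \frac{680}{3}$)
$z{\left(154,T{\left(9 \right)} \right)} + 346570 = - \frac{680}{3} + 346570 = \frac{1039030}{3}$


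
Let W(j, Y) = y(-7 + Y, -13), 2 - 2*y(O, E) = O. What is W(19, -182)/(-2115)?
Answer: -191/4230 ≈ -0.045154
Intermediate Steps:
y(O, E) = 1 - O/2
W(j, Y) = 9/2 - Y/2 (W(j, Y) = 1 - (-7 + Y)/2 = 1 + (7/2 - Y/2) = 9/2 - Y/2)
W(19, -182)/(-2115) = (9/2 - ½*(-182))/(-2115) = (9/2 + 91)*(-1/2115) = (191/2)*(-1/2115) = -191/4230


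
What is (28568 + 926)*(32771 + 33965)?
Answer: 1968311584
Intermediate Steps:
(28568 + 926)*(32771 + 33965) = 29494*66736 = 1968311584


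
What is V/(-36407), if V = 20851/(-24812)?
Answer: 20851/903330484 ≈ 2.3082e-5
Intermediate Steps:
V = -20851/24812 (V = 20851*(-1/24812) = -20851/24812 ≈ -0.84036)
V/(-36407) = -20851/24812/(-36407) = -20851/24812*(-1/36407) = 20851/903330484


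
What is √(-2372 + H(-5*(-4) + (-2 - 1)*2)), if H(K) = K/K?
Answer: I*√2371 ≈ 48.693*I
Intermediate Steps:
H(K) = 1
√(-2372 + H(-5*(-4) + (-2 - 1)*2)) = √(-2372 + 1) = √(-2371) = I*√2371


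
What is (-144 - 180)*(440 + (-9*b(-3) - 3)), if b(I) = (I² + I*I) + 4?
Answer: -77436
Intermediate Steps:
b(I) = 4 + 2*I² (b(I) = (I² + I²) + 4 = 2*I² + 4 = 4 + 2*I²)
(-144 - 180)*(440 + (-9*b(-3) - 3)) = (-144 - 180)*(440 + (-9*(4 + 2*(-3)²) - 3)) = -324*(440 + (-9*(4 + 2*9) - 3)) = -324*(440 + (-9*(4 + 18) - 3)) = -324*(440 + (-9*22 - 3)) = -324*(440 + (-198 - 3)) = -324*(440 - 201) = -324*239 = -77436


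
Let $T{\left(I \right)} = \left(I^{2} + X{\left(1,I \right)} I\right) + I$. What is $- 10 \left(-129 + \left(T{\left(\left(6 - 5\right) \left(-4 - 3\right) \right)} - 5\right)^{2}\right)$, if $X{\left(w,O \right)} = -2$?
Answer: $-24720$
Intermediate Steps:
$T{\left(I \right)} = I^{2} - I$ ($T{\left(I \right)} = \left(I^{2} - 2 I\right) + I = I^{2} - I$)
$- 10 \left(-129 + \left(T{\left(\left(6 - 5\right) \left(-4 - 3\right) \right)} - 5\right)^{2}\right) = - 10 \left(-129 + \left(\left(6 - 5\right) \left(-4 - 3\right) \left(-1 + \left(6 - 5\right) \left(-4 - 3\right)\right) - 5\right)^{2}\right) = - 10 \left(-129 + \left(1 \left(-7\right) \left(-1 + 1 \left(-7\right)\right) - 5\right)^{2}\right) = - 10 \left(-129 + \left(- 7 \left(-1 - 7\right) - 5\right)^{2}\right) = - 10 \left(-129 + \left(\left(-7\right) \left(-8\right) - 5\right)^{2}\right) = - 10 \left(-129 + \left(56 - 5\right)^{2}\right) = - 10 \left(-129 + 51^{2}\right) = - 10 \left(-129 + 2601\right) = \left(-10\right) 2472 = -24720$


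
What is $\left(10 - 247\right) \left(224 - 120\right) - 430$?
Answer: $-25078$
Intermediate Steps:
$\left(10 - 247\right) \left(224 - 120\right) - 430 = \left(-237\right) 104 - 430 = -24648 - 430 = -25078$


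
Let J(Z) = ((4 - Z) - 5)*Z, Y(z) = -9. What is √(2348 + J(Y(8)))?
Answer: 2*√569 ≈ 47.707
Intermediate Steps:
J(Z) = Z*(-1 - Z) (J(Z) = (-1 - Z)*Z = Z*(-1 - Z))
√(2348 + J(Y(8))) = √(2348 - 1*(-9)*(1 - 9)) = √(2348 - 1*(-9)*(-8)) = √(2348 - 72) = √2276 = 2*√569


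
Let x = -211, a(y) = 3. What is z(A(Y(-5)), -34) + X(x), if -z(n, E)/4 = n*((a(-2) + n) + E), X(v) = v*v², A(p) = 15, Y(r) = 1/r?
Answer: -9392971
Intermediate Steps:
X(v) = v³
z(n, E) = -4*n*(3 + E + n) (z(n, E) = -4*n*((3 + n) + E) = -4*n*(3 + E + n))
z(A(Y(-5)), -34) + X(x) = -4*15*(3 - 34 + 15) + (-211)³ = -4*15*(-16) - 9393931 = 960 - 9393931 = -9392971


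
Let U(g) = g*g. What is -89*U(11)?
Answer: -10769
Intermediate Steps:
U(g) = g²
-89*U(11) = -89*11² = -89*121 = -10769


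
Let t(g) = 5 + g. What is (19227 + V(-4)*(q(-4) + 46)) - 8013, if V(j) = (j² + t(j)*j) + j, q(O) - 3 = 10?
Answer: 11686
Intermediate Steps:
q(O) = 13 (q(O) = 3 + 10 = 13)
V(j) = j + j² + j*(5 + j) (V(j) = (j² + (5 + j)*j) + j = (j² + j*(5 + j)) + j = j + j² + j*(5 + j))
(19227 + V(-4)*(q(-4) + 46)) - 8013 = (19227 + (2*(-4)*(3 - 4))*(13 + 46)) - 8013 = (19227 + (2*(-4)*(-1))*59) - 8013 = (19227 + 8*59) - 8013 = (19227 + 472) - 8013 = 19699 - 8013 = 11686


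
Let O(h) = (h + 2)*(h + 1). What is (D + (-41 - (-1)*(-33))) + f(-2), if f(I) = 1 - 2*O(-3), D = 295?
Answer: 218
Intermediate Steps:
O(h) = (1 + h)*(2 + h) (O(h) = (2 + h)*(1 + h) = (1 + h)*(2 + h))
f(I) = -3 (f(I) = 1 - 2*(2 + (-3)² + 3*(-3)) = 1 - 2*(2 + 9 - 9) = 1 - 2*2 = 1 - 4 = -3)
(D + (-41 - (-1)*(-33))) + f(-2) = (295 + (-41 - (-1)*(-33))) - 3 = (295 + (-41 - 1*33)) - 3 = (295 + (-41 - 33)) - 3 = (295 - 74) - 3 = 221 - 3 = 218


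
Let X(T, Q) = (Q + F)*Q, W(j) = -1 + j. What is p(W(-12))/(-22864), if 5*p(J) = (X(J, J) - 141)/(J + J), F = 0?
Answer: 7/743080 ≈ 9.4203e-6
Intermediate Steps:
X(T, Q) = Q² (X(T, Q) = (Q + 0)*Q = Q*Q = Q²)
p(J) = (-141 + J²)/(10*J) (p(J) = ((J² - 141)/(J + J))/5 = ((-141 + J²)/((2*J)))/5 = ((-141 + J²)*(1/(2*J)))/5 = ((-141 + J²)/(2*J))/5 = (-141 + J²)/(10*J))
p(W(-12))/(-22864) = ((-141 + (-1 - 12)²)/(10*(-1 - 12)))/(-22864) = ((⅒)*(-141 + (-13)²)/(-13))*(-1/22864) = ((⅒)*(-1/13)*(-141 + 169))*(-1/22864) = ((⅒)*(-1/13)*28)*(-1/22864) = -14/65*(-1/22864) = 7/743080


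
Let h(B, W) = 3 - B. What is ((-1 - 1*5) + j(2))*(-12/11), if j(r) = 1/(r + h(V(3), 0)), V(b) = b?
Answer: 6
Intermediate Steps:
j(r) = 1/r (j(r) = 1/(r + (3 - 1*3)) = 1/(r + (3 - 3)) = 1/(r + 0) = 1/r)
((-1 - 1*5) + j(2))*(-12/11) = ((-1 - 1*5) + 1/2)*(-12/11) = ((-1 - 5) + ½)*(-12*1/11) = (-6 + ½)*(-12/11) = -11/2*(-12/11) = 6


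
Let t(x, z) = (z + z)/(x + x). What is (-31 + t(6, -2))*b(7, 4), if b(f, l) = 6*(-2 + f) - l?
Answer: -2444/3 ≈ -814.67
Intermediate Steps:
t(x, z) = z/x (t(x, z) = (2*z)/((2*x)) = (2*z)*(1/(2*x)) = z/x)
b(f, l) = -12 - l + 6*f (b(f, l) = (-12 + 6*f) - l = -12 - l + 6*f)
(-31 + t(6, -2))*b(7, 4) = (-31 - 2/6)*(-12 - 1*4 + 6*7) = (-31 - 2*⅙)*(-12 - 4 + 42) = (-31 - ⅓)*26 = -94/3*26 = -2444/3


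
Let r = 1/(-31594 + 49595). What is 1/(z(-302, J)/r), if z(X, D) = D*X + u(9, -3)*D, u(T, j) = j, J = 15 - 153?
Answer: 1/757662090 ≈ 1.3198e-9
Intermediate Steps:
J = -138
z(X, D) = -3*D + D*X (z(X, D) = D*X - 3*D = -3*D + D*X)
r = 1/18001 ≈ 5.5552e-5
1/(z(-302, J)/r) = 1/((-138*(-3 - 302))/(1/18001)) = 1/(-138*(-305)*18001) = 1/(42090*18001) = 1/757662090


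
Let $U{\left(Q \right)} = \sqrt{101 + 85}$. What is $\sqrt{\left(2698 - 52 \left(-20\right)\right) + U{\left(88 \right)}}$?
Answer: $\sqrt{3738 + \sqrt{186}} \approx 61.251$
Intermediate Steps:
$U{\left(Q \right)} = \sqrt{186}$
$\sqrt{\left(2698 - 52 \left(-20\right)\right) + U{\left(88 \right)}} = \sqrt{\left(2698 - 52 \left(-20\right)\right) + \sqrt{186}} = \sqrt{\left(2698 - -1040\right) + \sqrt{186}} = \sqrt{\left(2698 + 1040\right) + \sqrt{186}} = \sqrt{3738 + \sqrt{186}}$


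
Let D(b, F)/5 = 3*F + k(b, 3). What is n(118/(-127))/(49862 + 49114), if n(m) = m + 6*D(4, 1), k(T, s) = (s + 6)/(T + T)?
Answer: 62393/50279808 ≈ 0.0012409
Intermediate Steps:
k(T, s) = (6 + s)/(2*T) (k(T, s) = (6 + s)/((2*T)) = (6 + s)*(1/(2*T)) = (6 + s)/(2*T))
D(b, F) = 15*F + 45/(2*b) (D(b, F) = 5*(3*F + (6 + 3)/(2*b)) = 5*(3*F + (1/2)*9/b) = 5*(3*F + 9/(2*b)) = 15*F + 45/(2*b))
n(m) = 495/4 + m (n(m) = m + 6*(15*1 + (45/2)/4) = m + 6*(15 + (45/2)*(1/4)) = m + 6*(15 + 45/8) = m + 6*(165/8) = m + 495/4 = 495/4 + m)
n(118/(-127))/(49862 + 49114) = (495/4 + 118/(-127))/(49862 + 49114) = (495/4 + 118*(-1/127))/98976 = (495/4 - 118/127)*(1/98976) = (62393/508)*(1/98976) = 62393/50279808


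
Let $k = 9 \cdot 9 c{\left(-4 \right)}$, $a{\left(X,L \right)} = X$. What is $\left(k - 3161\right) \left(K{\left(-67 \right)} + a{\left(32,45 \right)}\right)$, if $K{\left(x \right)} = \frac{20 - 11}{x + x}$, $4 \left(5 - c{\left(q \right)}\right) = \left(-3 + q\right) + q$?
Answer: $- \frac{43359107}{536} \approx -80894.0$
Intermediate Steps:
$c{\left(q \right)} = \frac{23}{4} - \frac{q}{2}$ ($c{\left(q \right)} = 5 - \frac{\left(-3 + q\right) + q}{4} = 5 - \frac{-3 + 2 q}{4} = 5 - \left(- \frac{3}{4} + \frac{q}{2}\right) = \frac{23}{4} - \frac{q}{2}$)
$K{\left(x \right)} = \frac{9}{2 x}$
$k = \frac{2511}{4}$ ($k = 9 \cdot 9 \left(\frac{23}{4} - -2\right) = 81 \left(\frac{23}{4} + 2\right) = 81 \cdot \frac{31}{4} = \frac{2511}{4} \approx 627.75$)
$\left(k - 3161\right) \left(K{\left(-67 \right)} + a{\left(32,45 \right)}\right) = \left(\frac{2511}{4} - 3161\right) \left(\frac{9}{2 \left(-67\right)} + 32\right) = - \frac{10133 \left(\frac{9}{2} \left(- \frac{1}{67}\right) + 32\right)}{4} = - \frac{10133 \left(- \frac{9}{134} + 32\right)}{4} = \left(- \frac{10133}{4}\right) \frac{4279}{134} = - \frac{43359107}{536}$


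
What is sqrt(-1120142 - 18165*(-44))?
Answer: I*sqrt(320882) ≈ 566.46*I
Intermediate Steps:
sqrt(-1120142 - 18165*(-44)) = sqrt(-1120142 + 799260) = sqrt(-320882) = I*sqrt(320882)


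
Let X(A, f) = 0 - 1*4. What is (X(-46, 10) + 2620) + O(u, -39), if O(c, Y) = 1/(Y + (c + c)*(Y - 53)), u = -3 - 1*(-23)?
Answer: 9728903/3719 ≈ 2616.0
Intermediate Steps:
u = 20 (u = -3 + 23 = 20)
X(A, f) = -4 (X(A, f) = 0 - 4 = -4)
O(c, Y) = 1/(Y + 2*c*(-53 + Y)) (O(c, Y) = 1/(Y + (2*c)*(-53 + Y)) = 1/(Y + 2*c*(-53 + Y)))
(X(-46, 10) + 2620) + O(u, -39) = (-4 + 2620) + 1/(-39 - 106*20 + 2*(-39)*20) = 2616 + 1/(-39 - 2120 - 1560) = 2616 + 1/(-3719) = 2616 - 1/3719 = 9728903/3719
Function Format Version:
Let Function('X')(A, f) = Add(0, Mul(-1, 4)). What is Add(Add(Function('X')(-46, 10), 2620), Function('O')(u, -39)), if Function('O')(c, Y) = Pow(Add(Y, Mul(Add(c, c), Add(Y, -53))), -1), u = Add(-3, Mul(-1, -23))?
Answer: Rational(9728903, 3719) ≈ 2616.0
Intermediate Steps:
u = 20 (u = Add(-3, 23) = 20)
Function('X')(A, f) = -4 (Function('X')(A, f) = Add(0, -4) = -4)
Function('O')(c, Y) = Pow(Add(Y, Mul(2, c, Add(-53, Y))), -1) (Function('O')(c, Y) = Pow(Add(Y, Mul(Mul(2, c), Add(-53, Y))), -1) = Pow(Add(Y, Mul(2, c, Add(-53, Y))), -1))
Add(Add(Function('X')(-46, 10), 2620), Function('O')(u, -39)) = Add(Add(-4, 2620), Pow(Add(-39, Mul(-106, 20), Mul(2, -39, 20)), -1)) = Add(2616, Pow(Add(-39, -2120, -1560), -1)) = Add(2616, Pow(-3719, -1)) = Add(2616, Rational(-1, 3719)) = Rational(9728903, 3719)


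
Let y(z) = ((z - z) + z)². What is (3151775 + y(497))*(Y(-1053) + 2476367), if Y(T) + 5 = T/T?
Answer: 8416622942592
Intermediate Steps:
y(z) = z² (y(z) = (0 + z)² = z²)
Y(T) = -4 (Y(T) = -5 + T/T = -5 + 1 = -4)
(3151775 + y(497))*(Y(-1053) + 2476367) = (3151775 + 497²)*(-4 + 2476367) = (3151775 + 247009)*2476363 = 3398784*2476363 = 8416622942592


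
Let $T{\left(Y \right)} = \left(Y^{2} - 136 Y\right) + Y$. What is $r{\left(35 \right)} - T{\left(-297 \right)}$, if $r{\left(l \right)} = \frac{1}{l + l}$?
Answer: $- \frac{8981279}{70} \approx -1.283 \cdot 10^{5}$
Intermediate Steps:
$r{\left(l \right)} = \frac{1}{2 l}$
$T{\left(Y \right)} = Y^{2} - 135 Y$
$r{\left(35 \right)} - T{\left(-297 \right)} = \frac{1}{2 \cdot 35} - - 297 \left(-135 - 297\right) = \frac{1}{2} \cdot \frac{1}{35} - \left(-297\right) \left(-432\right) = \frac{1}{70} - 128304 = - \frac{8981279}{70}$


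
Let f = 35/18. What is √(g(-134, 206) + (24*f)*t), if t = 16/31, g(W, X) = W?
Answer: I*√950646/93 ≈ 10.484*I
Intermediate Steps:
f = 35/18 (f = 35*(1/18) = 35/18 ≈ 1.9444)
t = 16/31 (t = 16*(1/31) = 16/31 ≈ 0.51613)
√(g(-134, 206) + (24*f)*t) = √(-134 + (24*(35/18))*(16/31)) = √(-134 + (140/3)*(16/31)) = √(-134 + 2240/93) = √(-10222/93) = I*√950646/93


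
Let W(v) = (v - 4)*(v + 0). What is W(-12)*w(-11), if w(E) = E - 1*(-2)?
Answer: -1728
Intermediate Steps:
w(E) = 2 + E (w(E) = E + 2 = 2 + E)
W(v) = v*(-4 + v) (W(v) = (-4 + v)*v = v*(-4 + v))
W(-12)*w(-11) = (-12*(-4 - 12))*(2 - 11) = -12*(-16)*(-9) = 192*(-9) = -1728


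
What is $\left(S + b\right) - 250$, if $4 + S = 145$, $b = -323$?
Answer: $-432$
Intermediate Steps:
$S = 141$ ($S = -4 + 145 = 141$)
$\left(S + b\right) - 250 = \left(141 - 323\right) - 250 = -182 - 250 = -432$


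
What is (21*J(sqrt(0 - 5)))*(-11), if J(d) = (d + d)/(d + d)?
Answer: -231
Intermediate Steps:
J(d) = 1 (J(d) = (2*d)/((2*d)) = (2*d)*(1/(2*d)) = 1)
(21*J(sqrt(0 - 5)))*(-11) = (21*1)*(-11) = 21*(-11) = -231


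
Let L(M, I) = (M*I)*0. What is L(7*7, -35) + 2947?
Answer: 2947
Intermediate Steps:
L(M, I) = 0 (L(M, I) = (I*M)*0 = 0)
L(7*7, -35) + 2947 = 0 + 2947 = 2947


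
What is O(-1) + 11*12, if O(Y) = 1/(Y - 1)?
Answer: 263/2 ≈ 131.50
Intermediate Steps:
O(Y) = 1/(-1 + Y)
O(-1) + 11*12 = 1/(-1 - 1) + 11*12 = 1/(-2) + 132 = -1/2 + 132 = 263/2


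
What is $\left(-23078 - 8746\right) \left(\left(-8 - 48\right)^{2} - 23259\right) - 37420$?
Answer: $640356932$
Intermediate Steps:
$\left(-23078 - 8746\right) \left(\left(-8 - 48\right)^{2} - 23259\right) - 37420 = - 31824 \left(\left(-56\right)^{2} - 23259\right) - 37420 = - 31824 \left(3136 - 23259\right) - 37420 = \left(-31824\right) \left(-20123\right) - 37420 = 640394352 - 37420 = 640356932$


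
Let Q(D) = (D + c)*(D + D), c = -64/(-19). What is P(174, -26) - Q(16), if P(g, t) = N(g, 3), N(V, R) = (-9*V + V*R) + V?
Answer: -28306/19 ≈ -1489.8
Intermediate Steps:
N(V, R) = -8*V + R*V (N(V, R) = (-9*V + R*V) + V = -8*V + R*V)
c = 64/19 (c = -64*(-1/19) = 64/19 ≈ 3.3684)
P(g, t) = -5*g (P(g, t) = g*(-8 + 3) = g*(-5) = -5*g)
Q(D) = 2*D*(64/19 + D) (Q(D) = (D + 64/19)*(D + D) = (64/19 + D)*(2*D) = 2*D*(64/19 + D))
P(174, -26) - Q(16) = -5*174 - 2*16*(64 + 19*16)/19 = -870 - 2*16*(64 + 304)/19 = -870 - 2*16*368/19 = -870 - 1*11776/19 = -870 - 11776/19 = -28306/19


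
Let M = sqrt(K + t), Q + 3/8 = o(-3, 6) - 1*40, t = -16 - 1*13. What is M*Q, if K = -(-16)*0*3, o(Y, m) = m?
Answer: -275*I*sqrt(29)/8 ≈ -185.11*I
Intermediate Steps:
t = -29 (t = -16 - 13 = -29)
Q = -275/8 (Q = -3/8 + (6 - 1*40) = -3/8 + (6 - 40) = -3/8 - 34 = -275/8 ≈ -34.375)
K = 0 (K = -4*0*3 = 0*3 = 0)
M = I*sqrt(29) (M = sqrt(0 - 29) = sqrt(-29) = I*sqrt(29) ≈ 5.3852*I)
M*Q = (I*sqrt(29))*(-275/8) = -275*I*sqrt(29)/8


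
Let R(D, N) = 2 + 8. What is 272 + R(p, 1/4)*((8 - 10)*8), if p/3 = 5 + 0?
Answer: 112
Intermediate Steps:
p = 15 (p = 3*(5 + 0) = 3*5 = 15)
R(D, N) = 10
272 + R(p, 1/4)*((8 - 10)*8) = 272 + 10*((8 - 10)*8) = 272 + 10*(-2*8) = 272 + 10*(-16) = 272 - 160 = 112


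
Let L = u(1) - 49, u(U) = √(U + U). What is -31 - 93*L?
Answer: 4526 - 93*√2 ≈ 4394.5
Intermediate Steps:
u(U) = √2*√U (u(U) = √(2*U) = √2*√U)
L = -49 + √2 (L = √2*√1 - 49 = √2*1 - 49 = √2 - 49 = -49 + √2 ≈ -47.586)
-31 - 93*L = -31 - 93*(-49 + √2) = -31 + (4557 - 93*√2) = 4526 - 93*√2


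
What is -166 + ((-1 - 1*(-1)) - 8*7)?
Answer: -222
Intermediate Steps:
-166 + ((-1 - 1*(-1)) - 8*7) = -166 + ((-1 + 1) - 56) = -166 + (0 - 56) = -166 - 56 = -222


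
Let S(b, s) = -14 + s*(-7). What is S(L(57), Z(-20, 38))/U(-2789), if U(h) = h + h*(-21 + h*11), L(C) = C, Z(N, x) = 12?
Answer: -98/85619511 ≈ -1.1446e-6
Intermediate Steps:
S(b, s) = -14 - 7*s
U(h) = h + h*(-21 + 11*h)
S(L(57), Z(-20, 38))/U(-2789) = (-14 - 7*12)/((-2789*(-20 + 11*(-2789)))) = (-14 - 84)/((-2789*(-20 - 30679))) = -98/((-2789*(-30699))) = -98/85619511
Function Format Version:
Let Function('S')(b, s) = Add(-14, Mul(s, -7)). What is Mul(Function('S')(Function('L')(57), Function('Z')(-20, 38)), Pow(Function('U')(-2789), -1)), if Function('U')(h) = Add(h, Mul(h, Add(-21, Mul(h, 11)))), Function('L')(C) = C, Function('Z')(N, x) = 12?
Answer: Rational(-98, 85619511) ≈ -1.1446e-6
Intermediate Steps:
Function('S')(b, s) = Add(-14, Mul(-7, s))
Function('U')(h) = Add(h, Mul(h, Add(-21, Mul(11, h))))
Mul(Function('S')(Function('L')(57), Function('Z')(-20, 38)), Pow(Function('U')(-2789), -1)) = Mul(Add(-14, Mul(-7, 12)), Pow(Mul(-2789, Add(-20, Mul(11, -2789))), -1)) = Mul(Add(-14, -84), Pow(Mul(-2789, Add(-20, -30679)), -1)) = Mul(-98, Pow(Mul(-2789, -30699), -1)) = Mul(-98, Pow(85619511, -1)) = Mul(-98, Rational(1, 85619511)) = Rational(-98, 85619511)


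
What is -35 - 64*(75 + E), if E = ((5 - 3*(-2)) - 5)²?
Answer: -7139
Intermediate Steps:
E = 36 (E = ((5 + 6) - 5)² = (11 - 5)² = 6² = 36)
-35 - 64*(75 + E) = -35 - 64*(75 + 36) = -35 - 64*111 = -35 - 7104 = -7139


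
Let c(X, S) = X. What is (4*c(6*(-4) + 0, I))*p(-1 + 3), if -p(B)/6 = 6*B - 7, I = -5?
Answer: 2880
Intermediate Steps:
p(B) = 42 - 36*B (p(B) = -6*(6*B - 7) = -6*(-7 + 6*B) = 42 - 36*B)
(4*c(6*(-4) + 0, I))*p(-1 + 3) = (4*(6*(-4) + 0))*(42 - 36*(-1 + 3)) = (4*(-24 + 0))*(42 - 36*2) = (4*(-24))*(42 - 72) = -96*(-30) = 2880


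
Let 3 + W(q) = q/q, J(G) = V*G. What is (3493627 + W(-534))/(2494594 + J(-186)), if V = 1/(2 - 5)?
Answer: 3493625/2494656 ≈ 1.4004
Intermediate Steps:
V = -⅓ (V = 1/(-3) = -⅓ ≈ -0.33333)
J(G) = -G/3
W(q) = -2 (W(q) = -3 + q/q = -3 + 1 = -2)
(3493627 + W(-534))/(2494594 + J(-186)) = (3493627 - 2)/(2494594 - ⅓*(-186)) = 3493625/(2494594 + 62) = 3493625/2494656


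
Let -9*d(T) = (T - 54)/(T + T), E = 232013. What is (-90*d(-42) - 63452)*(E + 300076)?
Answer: -236292211476/7 ≈ -3.3756e+10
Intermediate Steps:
d(T) = -(-54 + T)/(18*T) (d(T) = -(T - 54)/(9*(T + T)) = -(-54 + T)/(9*(2*T)) = -(-54 + T)*1/(2*T)/9 = -(-54 + T)/(18*T))
(-90*d(-42) - 63452)*(E + 300076) = (-5*(54 - 1*(-42))/(-42) - 63452)*(232013 + 300076) = (-5*(-1)*(54 + 42)/42 - 63452)*532089 = (-5*(-1)*96/42 - 63452)*532089 = (-90*(-8/63) - 63452)*532089 = (80/7 - 63452)*532089 = -444084/7*532089 = -236292211476/7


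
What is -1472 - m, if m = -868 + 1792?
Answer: -2396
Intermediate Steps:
m = 924
-1472 - m = -1472 - 1*924 = -1472 - 924 = -2396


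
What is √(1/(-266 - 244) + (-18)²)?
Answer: √84271890/510 ≈ 18.000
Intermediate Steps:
√(1/(-266 - 244) + (-18)²) = √(1/(-510) + 324) = √(-1/510 + 324) = √(165239/510) = √84271890/510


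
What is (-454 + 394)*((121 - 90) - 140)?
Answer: 6540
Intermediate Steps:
(-454 + 394)*((121 - 90) - 140) = -60*(31 - 140) = -60*(-109) = 6540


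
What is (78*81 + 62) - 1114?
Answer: 5266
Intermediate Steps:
(78*81 + 62) - 1114 = (6318 + 62) - 1114 = 6380 - 1114 = 5266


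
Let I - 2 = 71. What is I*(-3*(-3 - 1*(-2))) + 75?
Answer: 294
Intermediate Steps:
I = 73 (I = 2 + 71 = 73)
I*(-3*(-3 - 1*(-2))) + 75 = 73*(-3*(-3 - 1*(-2))) + 75 = 73*(-3*(-3 + 2)) + 75 = 73*(-3*(-1)) + 75 = 73*3 + 75 = 219 + 75 = 294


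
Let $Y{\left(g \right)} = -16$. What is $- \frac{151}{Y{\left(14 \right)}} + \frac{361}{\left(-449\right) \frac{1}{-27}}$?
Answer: $\frac{223751}{7184} \approx 31.146$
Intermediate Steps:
$- \frac{151}{Y{\left(14 \right)}} + \frac{361}{\left(-449\right) \frac{1}{-27}} = - \frac{151}{-16} + \frac{361}{\left(-449\right) \frac{1}{-27}} = \left(-151\right) \left(- \frac{1}{16}\right) + \frac{361}{\left(-449\right) \left(- \frac{1}{27}\right)} = \frac{151}{16} + \frac{361}{\frac{449}{27}} = \frac{151}{16} + 361 \cdot \frac{27}{449} = \frac{151}{16} + \frac{9747}{449} = \frac{223751}{7184}$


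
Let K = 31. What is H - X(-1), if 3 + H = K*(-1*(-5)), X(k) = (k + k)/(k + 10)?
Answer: 1370/9 ≈ 152.22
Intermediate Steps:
X(k) = 2*k/(10 + k) (X(k) = (2*k)/(10 + k) = 2*k/(10 + k))
H = 152 (H = -3 + 31*(-1*(-5)) = -3 + 31*5 = -3 + 155 = 152)
H - X(-1) = 152 - 2*(-1)/(10 - 1) = 152 - 2*(-1)/9 = 152 - 1*(-2/9) = 152 + 2/9 = 1370/9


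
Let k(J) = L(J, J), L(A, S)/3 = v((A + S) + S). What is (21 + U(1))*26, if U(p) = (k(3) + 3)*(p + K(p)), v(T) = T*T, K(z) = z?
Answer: 13338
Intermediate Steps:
v(T) = T²
L(A, S) = 3*(A + 2*S)² (L(A, S) = 3*((A + S) + S)² = 3*(A + 2*S)²)
k(J) = 27*J² (k(J) = 3*(J + 2*J)² = 3*(3*J)² = 3*(9*J²) = 27*J²)
U(p) = 492*p (U(p) = (27*3² + 3)*(p + p) = (27*9 + 3)*(2*p) = (243 + 3)*(2*p) = 246*(2*p) = 492*p)
(21 + U(1))*26 = (21 + 492*1)*26 = (21 + 492)*26 = 513*26 = 13338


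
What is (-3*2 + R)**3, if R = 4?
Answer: -8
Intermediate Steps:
(-3*2 + R)**3 = (-3*2 + 4)**3 = (-6 + 4)**3 = (-2)**3 = -8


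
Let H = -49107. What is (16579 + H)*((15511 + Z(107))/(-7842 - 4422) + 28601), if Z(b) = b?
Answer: -475379163012/511 ≈ -9.3029e+8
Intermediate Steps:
(16579 + H)*((15511 + Z(107))/(-7842 - 4422) + 28601) = (16579 - 49107)*((15511 + 107)/(-7842 - 4422) + 28601) = -32528*(15618/(-12264) + 28601) = -32528*(15618*(-1/12264) + 28601) = -32528*(-2603/2044 + 28601) = -32528*58457841/2044 = -475379163012/511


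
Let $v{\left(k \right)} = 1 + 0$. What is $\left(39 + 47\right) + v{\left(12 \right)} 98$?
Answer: $184$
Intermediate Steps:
$v{\left(k \right)} = 1$
$\left(39 + 47\right) + v{\left(12 \right)} 98 = \left(39 + 47\right) + 1 \cdot 98 = 86 + 98 = 184$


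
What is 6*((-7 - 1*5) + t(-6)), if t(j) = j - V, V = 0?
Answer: -108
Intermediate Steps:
t(j) = j (t(j) = j - 1*0 = j + 0 = j)
6*((-7 - 1*5) + t(-6)) = 6*((-7 - 1*5) - 6) = 6*((-7 - 5) - 6) = 6*(-12 - 6) = 6*(-18) = -108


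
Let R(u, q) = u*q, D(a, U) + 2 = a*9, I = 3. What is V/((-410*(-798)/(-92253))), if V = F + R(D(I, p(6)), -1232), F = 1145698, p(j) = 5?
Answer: -2448873457/7790 ≈ -3.1436e+5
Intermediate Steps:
D(a, U) = -2 + 9*a (D(a, U) = -2 + a*9 = -2 + 9*a)
R(u, q) = q*u
V = 1114898 (V = 1145698 - 1232*(-2 + 9*3) = 1145698 - 1232*(-2 + 27) = 1145698 - 1232*25 = 1145698 - 30800 = 1114898)
V/((-410*(-798)/(-92253))) = 1114898/((-410*(-798)/(-92253))) = 1114898/((327180*(-1/92253))) = 1114898/(-15580/4393) = 1114898*(-4393/15580) = -2448873457/7790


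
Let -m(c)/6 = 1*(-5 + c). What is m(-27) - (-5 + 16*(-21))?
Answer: 533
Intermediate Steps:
m(c) = 30 - 6*c (m(c) = -6*(-5 + c) = 30 - 6*c)
m(-27) - (-5 + 16*(-21)) = (30 - 6*(-27)) - (-5 + 16*(-21)) = (30 + 162) - (-5 - 336) = 192 - 1*(-341) = 192 + 341 = 533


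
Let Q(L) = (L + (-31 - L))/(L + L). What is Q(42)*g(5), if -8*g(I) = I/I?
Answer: 31/672 ≈ 0.046131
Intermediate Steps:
g(I) = -⅛ (g(I) = -I/(8*I) = -⅛*1 = -⅛)
Q(L) = -31/(2*L) (Q(L) = -31*1/(2*L) = -31/(2*L))
Q(42)*g(5) = -31/2/42*(-⅛) = -31/2*1/42*(-⅛) = -31/84*(-⅛) = 31/672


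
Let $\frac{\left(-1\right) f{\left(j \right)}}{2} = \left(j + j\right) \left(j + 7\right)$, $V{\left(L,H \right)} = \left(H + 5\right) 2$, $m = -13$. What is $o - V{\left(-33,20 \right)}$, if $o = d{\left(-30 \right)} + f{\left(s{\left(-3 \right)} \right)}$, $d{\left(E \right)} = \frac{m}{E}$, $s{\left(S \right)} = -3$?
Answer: $- \frac{47}{30} \approx -1.5667$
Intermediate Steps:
$V{\left(L,H \right)} = 10 + 2 H$ ($V{\left(L,H \right)} = \left(5 + H\right) 2 = 10 + 2 H$)
$f{\left(j \right)} = - 4 j \left(7 + j\right)$ ($f{\left(j \right)} = - 2 \left(j + j\right) \left(j + 7\right) = - 2 \cdot 2 j \left(7 + j\right) = - 4 j \left(7 + j\right)$)
$d{\left(E \right)} = - \frac{13}{E}$
$o = \frac{1453}{30}$ ($o = - \frac{13}{-30} - - 12 \left(7 - 3\right) = \left(-13\right) \left(- \frac{1}{30}\right) - \left(-12\right) 4 = \frac{13}{30} + 48 = \frac{1453}{30} \approx 48.433$)
$o - V{\left(-33,20 \right)} = \frac{1453}{30} - \left(10 + 2 \cdot 20\right) = \frac{1453}{30} - \left(10 + 40\right) = \frac{1453}{30} - 50 = - \frac{47}{30}$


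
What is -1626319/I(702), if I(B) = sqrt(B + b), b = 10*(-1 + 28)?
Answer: -1626319*sqrt(3)/54 ≈ -52164.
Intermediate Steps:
b = 270 (b = 10*27 = 270)
I(B) = sqrt(270 + B) (I(B) = sqrt(B + 270) = sqrt(270 + B))
-1626319/I(702) = -1626319/sqrt(270 + 702) = -1626319*sqrt(3)/54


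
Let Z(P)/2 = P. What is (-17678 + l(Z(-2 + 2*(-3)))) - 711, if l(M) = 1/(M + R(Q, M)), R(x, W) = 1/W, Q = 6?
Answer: -4725989/257 ≈ -18389.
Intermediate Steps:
Z(P) = 2*P
l(M) = 1/(M + 1/M)
(-17678 + l(Z(-2 + 2*(-3)))) - 711 = (-17678 + (2*(-2 + 2*(-3)))/(1 + (2*(-2 + 2*(-3)))²)) - 711 = (-17678 + (2*(-2 - 6))/(1 + (2*(-2 - 6))²)) - 711 = (-17678 + (2*(-8))/(1 + (2*(-8))²)) - 711 = (-17678 - 16/(1 + (-16)²)) - 711 = (-17678 - 16/(1 + 256)) - 711 = (-17678 - 16/257) - 711 = -4543262/257 - 711 = -4725989/257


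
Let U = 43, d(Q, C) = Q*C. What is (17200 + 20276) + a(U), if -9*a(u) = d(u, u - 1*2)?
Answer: 335521/9 ≈ 37280.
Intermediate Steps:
d(Q, C) = C*Q
a(u) = -u*(-2 + u)/9 (a(u) = -(u - 1*2)*u/9 = -(u - 2)*u/9 = -(-2 + u)*u/9 = -u*(-2 + u)/9)
(17200 + 20276) + a(U) = (17200 + 20276) + (⅑)*43*(2 - 1*43) = 37476 + (⅑)*43*(2 - 43) = 37476 + (⅑)*43*(-41) = 37476 - 1763/9 = 335521/9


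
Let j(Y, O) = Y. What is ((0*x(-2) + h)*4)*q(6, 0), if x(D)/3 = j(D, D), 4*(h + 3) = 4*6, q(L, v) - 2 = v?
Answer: 24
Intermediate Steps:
q(L, v) = 2 + v
h = 3 (h = -3 + (4*6)/4 = -3 + (¼)*24 = -3 + 6 = 3)
x(D) = 3*D
((0*x(-2) + h)*4)*q(6, 0) = ((0*(3*(-2)) + 3)*4)*(2 + 0) = ((0*(-6) + 3)*4)*2 = ((0 + 3)*4)*2 = (3*4)*2 = 12*2 = 24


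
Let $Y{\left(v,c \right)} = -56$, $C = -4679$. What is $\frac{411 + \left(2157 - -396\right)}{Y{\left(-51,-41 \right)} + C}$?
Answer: $- \frac{2964}{4735} \approx -0.62598$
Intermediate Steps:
$\frac{411 + \left(2157 - -396\right)}{Y{\left(-51,-41 \right)} + C} = \frac{411 + \left(2157 - -396\right)}{-56 - 4679} = \frac{411 + \left(2157 + 396\right)}{-4735} = \left(411 + 2553\right) \left(- \frac{1}{4735}\right) = 2964 \left(- \frac{1}{4735}\right) = - \frac{2964}{4735}$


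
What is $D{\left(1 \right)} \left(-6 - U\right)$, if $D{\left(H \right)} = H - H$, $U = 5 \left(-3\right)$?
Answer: $0$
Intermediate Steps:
$U = -15$
$D{\left(H \right)} = 0$
$D{\left(1 \right)} \left(-6 - U\right) = 0 \left(-6 - -15\right) = 0 \left(-6 + 15\right) = 0 \cdot 9 = 0$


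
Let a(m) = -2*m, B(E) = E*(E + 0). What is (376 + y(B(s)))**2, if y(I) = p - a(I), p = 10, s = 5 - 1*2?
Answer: 163216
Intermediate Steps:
s = 3 (s = 5 - 2 = 3)
B(E) = E**2 (B(E) = E*E = E**2)
y(I) = 10 + 2*I (y(I) = 10 - (-2)*I = 10 + 2*I)
(376 + y(B(s)))**2 = (376 + (10 + 2*3**2))**2 = (376 + (10 + 2*9))**2 = (376 + (10 + 18))**2 = (376 + 28)**2 = 404**2 = 163216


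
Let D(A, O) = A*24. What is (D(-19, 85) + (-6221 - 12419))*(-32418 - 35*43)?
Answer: 647793608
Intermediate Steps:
D(A, O) = 24*A
(D(-19, 85) + (-6221 - 12419))*(-32418 - 35*43) = (24*(-19) + (-6221 - 12419))*(-32418 - 35*43) = (-456 - 18640)*(-32418 - 1505) = -19096*(-33923) = 647793608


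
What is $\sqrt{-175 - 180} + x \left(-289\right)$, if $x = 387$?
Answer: $-111843 + i \sqrt{355} \approx -1.1184 \cdot 10^{5} + 18.841 i$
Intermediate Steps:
$\sqrt{-175 - 180} + x \left(-289\right) = \sqrt{-175 - 180} + 387 \left(-289\right) = \sqrt{-355} - 111843 = i \sqrt{355} - 111843 = -111843 + i \sqrt{355}$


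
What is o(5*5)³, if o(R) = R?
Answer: 15625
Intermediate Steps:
o(5*5)³ = (5*5)³ = 25³ = 15625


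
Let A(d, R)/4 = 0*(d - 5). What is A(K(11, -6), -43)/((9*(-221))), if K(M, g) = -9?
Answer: 0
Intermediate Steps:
A(d, R) = 0 (A(d, R) = 4*(0*(d - 5)) = 4*(0*(-5 + d)) = 4*0 = 0)
A(K(11, -6), -43)/((9*(-221))) = 0/((9*(-221))) = 0/(-1989) = 0*(-1/1989) = 0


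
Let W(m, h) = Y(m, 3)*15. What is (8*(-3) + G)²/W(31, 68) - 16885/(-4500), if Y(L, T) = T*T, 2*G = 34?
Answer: 11111/2700 ≈ 4.1152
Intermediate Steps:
G = 17 (G = (½)*34 = 17)
Y(L, T) = T²
W(m, h) = 135 (W(m, h) = 3²*15 = 9*15 = 135)
(8*(-3) + G)²/W(31, 68) - 16885/(-4500) = (8*(-3) + 17)²/135 - 16885/(-4500) = (-24 + 17)²*(1/135) - 16885*(-1/4500) = (-7)²*(1/135) + 3377/900 = 49*(1/135) + 3377/900 = 49/135 + 3377/900 = 11111/2700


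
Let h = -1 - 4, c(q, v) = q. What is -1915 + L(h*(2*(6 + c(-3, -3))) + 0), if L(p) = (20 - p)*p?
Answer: -3415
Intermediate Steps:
h = -5
L(p) = p*(20 - p)
-1915 + L(h*(2*(6 + c(-3, -3))) + 0) = -1915 + (-10*(6 - 3) + 0)*(20 - (-10*(6 - 3) + 0)) = -1915 + (-10*3 + 0)*(20 - (-10*3 + 0)) = -1915 + (-5*6 + 0)*(20 - (-5*6 + 0)) = -1915 + (-30 + 0)*(20 - (-30 + 0)) = -1915 - 30*(20 - 1*(-30)) = -1915 - 30*(20 + 30) = -1915 - 30*50 = -1915 - 1500 = -3415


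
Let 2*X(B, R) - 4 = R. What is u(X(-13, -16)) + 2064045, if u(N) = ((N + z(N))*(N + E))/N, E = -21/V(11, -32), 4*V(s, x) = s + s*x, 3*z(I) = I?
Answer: 703836729/341 ≈ 2.0640e+6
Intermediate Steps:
z(I) = I/3
X(B, R) = 2 + R/2
V(s, x) = s/4 + s*x/4 (V(s, x) = (s + s*x)/4 = s/4 + s*x/4)
E = 84/341 (E = -21*4/(11*(1 - 32)) = -21/((¼)*11*(-31)) = -21/(-341/4) = -21*(-4/341) = 84/341 ≈ 0.24633)
u(N) = 112/341 + 4*N/3 (u(N) = ((N + N/3)*(N + 84/341))/N = ((4*N/3)*(84/341 + N))/N = (4*N*(84/341 + N)/3)/N = 112/341 + 4*N/3)
u(X(-13, -16)) + 2064045 = (112/341 + 4*(2 + (½)*(-16))/3) + 2064045 = (112/341 + 4*(2 - 8)/3) + 2064045 = (112/341 + (4/3)*(-6)) + 2064045 = (112/341 - 8) + 2064045 = -2616/341 + 2064045 = 703836729/341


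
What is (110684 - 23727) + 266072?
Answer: 353029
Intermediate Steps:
(110684 - 23727) + 266072 = 86957 + 266072 = 353029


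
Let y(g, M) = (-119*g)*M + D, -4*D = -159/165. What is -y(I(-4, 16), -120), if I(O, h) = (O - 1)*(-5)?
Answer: -78540053/220 ≈ -3.5700e+5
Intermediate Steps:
D = 53/220 (D = -(-159)/(4*165) = -1/4*(-53/55) = 53/220 ≈ 0.24091)
I(O, h) = 5 - 5*O (I(O, h) = (-1 + O)*(-5) = 5 - 5*O)
y(g, M) = 53/220 - 119*M*g (y(g, M) = (-119*g)*M + 53/220 = -119*M*g + 53/220 = 53/220 - 119*M*g)
-y(I(-4, 16), -120) = -(53/220 - 119*(-120)*(5 - 5*(-4))) = -(53/220 - 119*(-120)*(5 + 20)) = -(53/220 - 119*(-120)*25) = -(53/220 + 357000) = -1*78540053/220 = -78540053/220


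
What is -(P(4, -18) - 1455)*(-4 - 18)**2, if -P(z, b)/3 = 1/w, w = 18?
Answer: 2112902/3 ≈ 7.0430e+5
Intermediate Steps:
P(z, b) = -1/6 (P(z, b) = -3/18 = -3*1/18 = -1/6)
-(P(4, -18) - 1455)*(-4 - 18)**2 = -(-1/6 - 1455)*(-4 - 18)**2 = -(-8731)*(-22)**2/6 = -(-8731)*484/6 = -1*(-2112902/3) = 2112902/3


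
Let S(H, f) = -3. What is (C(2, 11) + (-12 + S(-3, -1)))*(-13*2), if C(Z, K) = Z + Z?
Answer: 286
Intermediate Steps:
C(Z, K) = 2*Z
(C(2, 11) + (-12 + S(-3, -1)))*(-13*2) = (2*2 + (-12 - 3))*(-13*2) = (4 - 15)*(-26) = -11*(-26) = 286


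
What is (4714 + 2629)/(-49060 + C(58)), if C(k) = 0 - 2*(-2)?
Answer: -1049/7008 ≈ -0.14969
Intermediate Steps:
C(k) = 4 (C(k) = 0 + 4 = 4)
(4714 + 2629)/(-49060 + C(58)) = (4714 + 2629)/(-49060 + 4) = 7343/(-49056) = 7343*(-1/49056) = -1049/7008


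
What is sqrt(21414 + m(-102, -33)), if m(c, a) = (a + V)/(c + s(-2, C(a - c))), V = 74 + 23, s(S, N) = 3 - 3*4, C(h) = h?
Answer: sqrt(263834790)/111 ≈ 146.33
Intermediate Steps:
s(S, N) = -9 (s(S, N) = 3 - 12 = -9)
V = 97
m(c, a) = (97 + a)/(-9 + c) (m(c, a) = (a + 97)/(c - 9) = (97 + a)/(-9 + c))
sqrt(21414 + m(-102, -33)) = sqrt(21414 + (97 - 33)/(-9 - 102)) = sqrt(21414 + 64/(-111)) = sqrt(21414 - 1/111*64) = sqrt(21414 - 64/111) = sqrt(2376890/111) = sqrt(263834790)/111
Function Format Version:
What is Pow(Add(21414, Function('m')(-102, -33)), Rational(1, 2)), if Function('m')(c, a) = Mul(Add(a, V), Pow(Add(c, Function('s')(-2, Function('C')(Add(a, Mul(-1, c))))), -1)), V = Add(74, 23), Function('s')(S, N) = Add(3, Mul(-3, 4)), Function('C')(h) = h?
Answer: Mul(Rational(1, 111), Pow(263834790, Rational(1, 2))) ≈ 146.33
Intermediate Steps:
Function('s')(S, N) = -9 (Function('s')(S, N) = Add(3, -12) = -9)
V = 97
Function('m')(c, a) = Mul(Pow(Add(-9, c), -1), Add(97, a)) (Function('m')(c, a) = Mul(Add(a, 97), Pow(Add(c, -9), -1)) = Mul(Add(97, a), Pow(Add(-9, c), -1)) = Mul(Pow(Add(-9, c), -1), Add(97, a)))
Pow(Add(21414, Function('m')(-102, -33)), Rational(1, 2)) = Pow(Add(21414, Mul(Pow(Add(-9, -102), -1), Add(97, -33))), Rational(1, 2)) = Pow(Add(21414, Mul(Pow(-111, -1), 64)), Rational(1, 2)) = Pow(Add(21414, Mul(Rational(-1, 111), 64)), Rational(1, 2)) = Pow(Add(21414, Rational(-64, 111)), Rational(1, 2)) = Pow(Rational(2376890, 111), Rational(1, 2)) = Mul(Rational(1, 111), Pow(263834790, Rational(1, 2)))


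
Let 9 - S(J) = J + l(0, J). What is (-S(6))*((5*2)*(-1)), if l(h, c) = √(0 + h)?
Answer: 30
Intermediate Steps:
l(h, c) = √h
S(J) = 9 - J (S(J) = 9 - (J + √0) = 9 - (J + 0) = 9 - J)
(-S(6))*((5*2)*(-1)) = (-(9 - 1*6))*((5*2)*(-1)) = (-(9 - 6))*(10*(-1)) = -1*3*(-10) = -3*(-10) = 30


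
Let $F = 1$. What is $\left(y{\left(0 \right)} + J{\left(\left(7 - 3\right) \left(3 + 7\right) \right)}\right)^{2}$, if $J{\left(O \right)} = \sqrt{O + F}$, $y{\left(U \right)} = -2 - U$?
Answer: $\left(2 - \sqrt{41}\right)^{2} \approx 19.388$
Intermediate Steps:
$J{\left(O \right)} = \sqrt{1 + O}$ ($J{\left(O \right)} = \sqrt{O + 1} = \sqrt{1 + O}$)
$\left(y{\left(0 \right)} + J{\left(\left(7 - 3\right) \left(3 + 7\right) \right)}\right)^{2} = \left(\left(-2 - 0\right) + \sqrt{1 + \left(7 - 3\right) \left(3 + 7\right)}\right)^{2} = \left(\left(-2 + 0\right) + \sqrt{1 + 4 \cdot 10}\right)^{2} = \left(-2 + \sqrt{1 + 40}\right)^{2} = \left(-2 + \sqrt{41}\right)^{2}$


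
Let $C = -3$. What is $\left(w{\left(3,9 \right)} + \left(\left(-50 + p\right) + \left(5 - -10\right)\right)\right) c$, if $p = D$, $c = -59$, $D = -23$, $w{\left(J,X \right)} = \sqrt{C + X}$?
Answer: $3422 - 59 \sqrt{6} \approx 3277.5$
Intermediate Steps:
$w{\left(J,X \right)} = \sqrt{-3 + X}$
$p = -23$
$\left(w{\left(3,9 \right)} + \left(\left(-50 + p\right) + \left(5 - -10\right)\right)\right) c = \left(\sqrt{-3 + 9} + \left(\left(-50 - 23\right) + \left(5 - -10\right)\right)\right) \left(-59\right) = \left(\sqrt{6} + \left(-73 + \left(5 + 10\right)\right)\right) \left(-59\right) = \left(\sqrt{6} + \left(-73 + 15\right)\right) \left(-59\right) = \left(\sqrt{6} - 58\right) \left(-59\right) = \left(-58 + \sqrt{6}\right) \left(-59\right) = 3422 - 59 \sqrt{6}$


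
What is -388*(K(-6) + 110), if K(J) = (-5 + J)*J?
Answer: -68288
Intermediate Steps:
K(J) = J*(-5 + J)
-388*(K(-6) + 110) = -388*(-6*(-5 - 6) + 110) = -388*(-6*(-11) + 110) = -388*(66 + 110) = -388*176 = -68288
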